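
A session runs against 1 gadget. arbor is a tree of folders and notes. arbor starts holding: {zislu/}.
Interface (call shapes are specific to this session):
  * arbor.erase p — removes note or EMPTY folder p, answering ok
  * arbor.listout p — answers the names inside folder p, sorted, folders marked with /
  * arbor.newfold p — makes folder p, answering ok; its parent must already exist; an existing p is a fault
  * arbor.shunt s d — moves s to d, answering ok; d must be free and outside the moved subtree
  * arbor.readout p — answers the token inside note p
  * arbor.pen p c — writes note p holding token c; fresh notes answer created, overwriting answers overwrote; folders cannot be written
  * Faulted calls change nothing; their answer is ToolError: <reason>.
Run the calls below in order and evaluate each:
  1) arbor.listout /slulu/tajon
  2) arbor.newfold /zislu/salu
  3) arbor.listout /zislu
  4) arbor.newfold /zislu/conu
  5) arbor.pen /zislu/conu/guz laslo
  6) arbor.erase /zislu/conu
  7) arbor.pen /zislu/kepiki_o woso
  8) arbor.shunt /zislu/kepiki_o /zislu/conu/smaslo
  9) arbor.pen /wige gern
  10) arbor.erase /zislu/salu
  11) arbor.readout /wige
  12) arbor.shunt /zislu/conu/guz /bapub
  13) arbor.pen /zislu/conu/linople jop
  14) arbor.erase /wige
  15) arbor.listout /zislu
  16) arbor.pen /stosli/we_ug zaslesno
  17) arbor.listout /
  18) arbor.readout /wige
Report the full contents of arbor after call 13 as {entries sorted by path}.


Answer: {bapub=laslo, wige=gern, zislu/, zislu/conu/, zislu/conu/linople=jop, zislu/conu/smaslo=woso}

Derivation:
// arbor.listout(/slulu/tajon) == ToolError: not found
// arbor.newfold(/zislu/salu) == ok
// arbor.listout(/zislu) == [salu/]
// arbor.newfold(/zislu/conu) == ok
// arbor.pen(/zislu/conu/guz, laslo) == created
// arbor.erase(/zislu/conu) == ToolError: not empty
// arbor.pen(/zislu/kepiki_o, woso) == created
// arbor.shunt(/zislu/kepiki_o, /zislu/conu/smaslo) == ok
// arbor.pen(/wige, gern) == created
// arbor.erase(/zislu/salu) == ok
// arbor.readout(/wige) == gern
// arbor.shunt(/zislu/conu/guz, /bapub) == ok
// arbor.pen(/zislu/conu/linople, jop) == created
// arbor.erase(/wige) == ok
// arbor.listout(/zislu) == [conu/]
// arbor.pen(/stosli/we_ug, zaslesno) == ToolError: no parent
// arbor.listout(/) == [bapub, zislu/]
// arbor.readout(/wige) == ToolError: not found


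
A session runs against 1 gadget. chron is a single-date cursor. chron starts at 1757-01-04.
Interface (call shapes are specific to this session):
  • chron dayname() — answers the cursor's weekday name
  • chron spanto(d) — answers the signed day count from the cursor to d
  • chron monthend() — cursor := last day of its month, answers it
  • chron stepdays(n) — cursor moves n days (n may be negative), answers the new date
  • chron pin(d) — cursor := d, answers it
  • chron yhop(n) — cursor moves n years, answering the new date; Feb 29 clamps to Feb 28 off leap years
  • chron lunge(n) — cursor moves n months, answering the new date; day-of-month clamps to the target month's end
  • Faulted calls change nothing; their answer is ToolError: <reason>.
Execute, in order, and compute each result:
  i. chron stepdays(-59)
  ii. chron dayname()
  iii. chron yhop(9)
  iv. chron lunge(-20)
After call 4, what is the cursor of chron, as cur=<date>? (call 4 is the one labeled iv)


Answer: cur=1764-03-06

Derivation:
Do: chron stepdays[-59]
See: 1756-11-06
Do: chron dayname[]
See: Saturday
Do: chron yhop[9]
See: 1765-11-06
Do: chron lunge[-20]
See: 1764-03-06


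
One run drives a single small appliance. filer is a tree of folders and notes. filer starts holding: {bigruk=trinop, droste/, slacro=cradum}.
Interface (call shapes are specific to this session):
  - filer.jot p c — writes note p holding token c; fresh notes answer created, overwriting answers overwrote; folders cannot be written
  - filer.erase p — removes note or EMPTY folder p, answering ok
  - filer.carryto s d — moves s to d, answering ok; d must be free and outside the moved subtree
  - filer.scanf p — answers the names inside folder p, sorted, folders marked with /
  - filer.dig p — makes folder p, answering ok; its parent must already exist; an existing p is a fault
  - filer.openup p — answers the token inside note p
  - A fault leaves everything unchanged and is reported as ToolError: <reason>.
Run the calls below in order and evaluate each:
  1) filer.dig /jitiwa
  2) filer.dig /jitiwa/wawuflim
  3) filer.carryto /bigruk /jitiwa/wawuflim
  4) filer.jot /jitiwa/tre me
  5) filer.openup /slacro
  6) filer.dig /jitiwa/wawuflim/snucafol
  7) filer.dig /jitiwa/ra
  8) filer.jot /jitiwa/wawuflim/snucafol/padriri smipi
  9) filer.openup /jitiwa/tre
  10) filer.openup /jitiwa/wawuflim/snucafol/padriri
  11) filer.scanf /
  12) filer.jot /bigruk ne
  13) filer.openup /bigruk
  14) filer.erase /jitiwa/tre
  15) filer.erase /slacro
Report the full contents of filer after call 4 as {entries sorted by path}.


Answer: {bigruk=trinop, droste/, jitiwa/, jitiwa/tre=me, jitiwa/wawuflim/, slacro=cradum}

Derivation:
Act: filer.dig[p→/jitiwa]
Obs: ok
Act: filer.dig[p→/jitiwa/wawuflim]
Obs: ok
Act: filer.carryto[s→/bigruk; d→/jitiwa/wawuflim]
Obs: ToolError: exists
Act: filer.jot[p→/jitiwa/tre; c→me]
Obs: created
Act: filer.openup[p→/slacro]
Obs: cradum
Act: filer.dig[p→/jitiwa/wawuflim/snucafol]
Obs: ok
Act: filer.dig[p→/jitiwa/ra]
Obs: ok
Act: filer.jot[p→/jitiwa/wawuflim/snucafol/padriri; c→smipi]
Obs: created
Act: filer.openup[p→/jitiwa/tre]
Obs: me
Act: filer.openup[p→/jitiwa/wawuflim/snucafol/padriri]
Obs: smipi
Act: filer.scanf[p→/]
Obs: [bigruk, droste/, jitiwa/, slacro]
Act: filer.jot[p→/bigruk; c→ne]
Obs: overwrote
Act: filer.openup[p→/bigruk]
Obs: ne
Act: filer.erase[p→/jitiwa/tre]
Obs: ok
Act: filer.erase[p→/slacro]
Obs: ok


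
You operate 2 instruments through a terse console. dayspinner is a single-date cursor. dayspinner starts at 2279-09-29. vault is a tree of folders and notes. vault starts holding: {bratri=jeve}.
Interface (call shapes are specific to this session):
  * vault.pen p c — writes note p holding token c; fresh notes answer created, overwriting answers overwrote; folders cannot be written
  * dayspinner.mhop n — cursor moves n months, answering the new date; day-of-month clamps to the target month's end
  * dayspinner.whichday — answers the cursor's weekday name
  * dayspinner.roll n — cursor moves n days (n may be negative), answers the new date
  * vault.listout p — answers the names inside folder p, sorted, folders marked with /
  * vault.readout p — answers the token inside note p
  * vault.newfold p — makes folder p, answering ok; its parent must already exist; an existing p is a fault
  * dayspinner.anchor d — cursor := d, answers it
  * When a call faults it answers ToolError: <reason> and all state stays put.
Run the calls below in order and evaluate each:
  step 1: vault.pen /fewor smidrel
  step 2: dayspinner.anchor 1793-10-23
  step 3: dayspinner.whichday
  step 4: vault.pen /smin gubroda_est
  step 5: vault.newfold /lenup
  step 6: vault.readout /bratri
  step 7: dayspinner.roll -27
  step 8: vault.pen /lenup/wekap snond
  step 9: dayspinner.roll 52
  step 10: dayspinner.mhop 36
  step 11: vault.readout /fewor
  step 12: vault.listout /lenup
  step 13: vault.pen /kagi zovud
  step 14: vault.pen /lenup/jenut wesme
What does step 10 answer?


Answer: 1796-11-17

Derivation:
Next I call vault.pen(p→/fewor, c→smidrel), — result: created.
Invoking dayspinner.anchor(d→1793-10-23), → 1793-10-23.
Now I run dayspinner.whichday, → Wednesday.
I try vault.pen(p→/smin, c→gubroda_est), which returns created.
I invoke vault.newfold(p→/lenup), and observe ok.
I call vault.readout(p→/bratri), and see jeve.
Now I run dayspinner.roll(n→-27), and see 1793-09-26.
Using vault.pen(p→/lenup/wekap, c→snond), → created.
Calling dayspinner.roll(n→52): 1793-11-17.
I use dayspinner.mhop(n→36), and get 1796-11-17.
I use vault.readout(p→/fewor), → smidrel.
I call vault.listout(p→/lenup), and get [wekap].
Now I run vault.pen(p→/kagi, c→zovud), and see created.
Calling vault.pen(p→/lenup/jenut, c→wesme), → created.


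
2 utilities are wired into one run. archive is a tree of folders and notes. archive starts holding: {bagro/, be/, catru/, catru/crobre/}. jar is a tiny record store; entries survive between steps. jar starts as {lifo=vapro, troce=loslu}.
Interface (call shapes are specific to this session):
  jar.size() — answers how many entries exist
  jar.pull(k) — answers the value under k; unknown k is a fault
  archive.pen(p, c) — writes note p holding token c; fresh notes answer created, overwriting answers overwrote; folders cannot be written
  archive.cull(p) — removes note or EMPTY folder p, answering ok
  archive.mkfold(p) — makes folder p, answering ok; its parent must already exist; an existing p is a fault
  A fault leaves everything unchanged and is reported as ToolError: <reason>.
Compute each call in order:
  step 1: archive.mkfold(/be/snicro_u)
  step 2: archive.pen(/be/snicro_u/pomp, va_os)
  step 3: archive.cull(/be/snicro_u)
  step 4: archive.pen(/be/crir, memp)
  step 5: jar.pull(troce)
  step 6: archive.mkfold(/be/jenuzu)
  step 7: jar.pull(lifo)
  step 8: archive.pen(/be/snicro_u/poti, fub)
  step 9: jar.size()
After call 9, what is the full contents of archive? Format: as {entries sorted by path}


Answer: {bagro/, be/, be/crir=memp, be/jenuzu/, be/snicro_u/, be/snicro_u/pomp=va_os, be/snicro_u/poti=fub, catru/, catru/crobre/}

Derivation:
·→ mkfold(p→/be/snicro_u)
·← ok
·→ pen(p→/be/snicro_u/pomp, c→va_os)
·← created
·→ cull(p→/be/snicro_u)
·← ToolError: not empty
·→ pen(p→/be/crir, c→memp)
·← created
·→ pull(k→troce)
·← loslu
·→ mkfold(p→/be/jenuzu)
·← ok
·→ pull(k→lifo)
·← vapro
·→ pen(p→/be/snicro_u/poti, c→fub)
·← created
·→ size()
·← 2


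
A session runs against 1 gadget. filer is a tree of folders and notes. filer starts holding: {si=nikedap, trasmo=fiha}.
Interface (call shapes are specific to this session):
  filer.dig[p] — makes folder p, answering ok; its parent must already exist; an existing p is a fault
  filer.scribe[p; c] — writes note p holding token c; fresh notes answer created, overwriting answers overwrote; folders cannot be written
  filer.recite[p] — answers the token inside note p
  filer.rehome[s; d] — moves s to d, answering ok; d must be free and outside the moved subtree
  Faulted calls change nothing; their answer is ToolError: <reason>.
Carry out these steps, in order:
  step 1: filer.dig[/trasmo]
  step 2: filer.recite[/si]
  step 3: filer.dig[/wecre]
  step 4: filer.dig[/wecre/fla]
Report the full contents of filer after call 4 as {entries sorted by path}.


Now I run filer.dig on p→/trasmo, and observe ToolError: exists.
I use filer.recite on p→/si, giving nikedap.
Next I call filer.dig on p→/wecre, — result: ok.
I run filer.dig on p→/wecre/fla, and get ok.

Answer: {si=nikedap, trasmo=fiha, wecre/, wecre/fla/}


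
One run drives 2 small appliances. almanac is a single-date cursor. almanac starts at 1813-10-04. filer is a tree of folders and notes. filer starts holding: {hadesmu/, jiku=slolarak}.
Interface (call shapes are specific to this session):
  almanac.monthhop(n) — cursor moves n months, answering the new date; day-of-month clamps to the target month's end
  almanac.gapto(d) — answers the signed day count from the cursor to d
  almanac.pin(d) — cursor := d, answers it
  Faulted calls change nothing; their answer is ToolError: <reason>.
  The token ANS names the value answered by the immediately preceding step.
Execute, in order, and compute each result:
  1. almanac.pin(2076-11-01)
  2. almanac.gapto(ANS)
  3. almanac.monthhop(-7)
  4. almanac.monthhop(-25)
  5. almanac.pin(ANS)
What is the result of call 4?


Answer: 2074-03-01

Derivation:
Do: almanac.pin[d='2076-11-01']
See: 2076-11-01
Do: almanac.gapto[d='ANS']
See: 0
Do: almanac.monthhop[n='-7']
See: 2076-04-01
Do: almanac.monthhop[n='-25']
See: 2074-03-01
Do: almanac.pin[d='ANS']
See: 2074-03-01


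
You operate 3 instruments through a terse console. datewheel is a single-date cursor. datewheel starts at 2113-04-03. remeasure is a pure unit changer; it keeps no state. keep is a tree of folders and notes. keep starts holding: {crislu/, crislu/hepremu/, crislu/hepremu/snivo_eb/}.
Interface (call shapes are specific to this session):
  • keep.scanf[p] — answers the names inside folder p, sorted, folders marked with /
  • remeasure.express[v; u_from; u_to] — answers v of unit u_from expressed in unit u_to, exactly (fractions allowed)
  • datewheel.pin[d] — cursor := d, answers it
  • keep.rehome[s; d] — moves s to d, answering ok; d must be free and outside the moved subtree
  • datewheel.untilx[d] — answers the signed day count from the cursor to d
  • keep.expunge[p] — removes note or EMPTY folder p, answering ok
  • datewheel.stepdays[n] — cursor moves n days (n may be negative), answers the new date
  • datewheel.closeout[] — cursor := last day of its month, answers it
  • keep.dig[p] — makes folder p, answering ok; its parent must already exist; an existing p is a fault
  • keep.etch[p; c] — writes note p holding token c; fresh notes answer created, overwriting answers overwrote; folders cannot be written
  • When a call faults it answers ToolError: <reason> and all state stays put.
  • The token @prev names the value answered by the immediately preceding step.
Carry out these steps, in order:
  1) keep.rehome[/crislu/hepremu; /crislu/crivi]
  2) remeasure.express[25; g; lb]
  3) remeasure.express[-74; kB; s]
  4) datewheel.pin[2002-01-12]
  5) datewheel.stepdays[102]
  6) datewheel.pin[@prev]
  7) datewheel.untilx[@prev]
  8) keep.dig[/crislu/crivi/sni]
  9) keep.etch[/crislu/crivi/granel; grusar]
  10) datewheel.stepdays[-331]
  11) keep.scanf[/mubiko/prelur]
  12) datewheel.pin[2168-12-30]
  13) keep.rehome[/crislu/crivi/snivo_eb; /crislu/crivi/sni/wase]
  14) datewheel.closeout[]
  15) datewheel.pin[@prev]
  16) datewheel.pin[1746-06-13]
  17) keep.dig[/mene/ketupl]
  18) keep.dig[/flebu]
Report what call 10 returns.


CALL keep.rehome[s=/crislu/hepremu; d=/crislu/crivi]
RET  ok
CALL remeasure.express[v=25; u_from=g; u_to=lb]
RET  2500000/45359237
CALL remeasure.express[v=-74; u_from=kB; u_to=s]
RET  ToolError: incompatible units
CALL datewheel.pin[d=2002-01-12]
RET  2002-01-12
CALL datewheel.stepdays[n=102]
RET  2002-04-24
CALL datewheel.pin[d=@prev]
RET  2002-04-24
CALL datewheel.untilx[d=@prev]
RET  0
CALL keep.dig[p=/crislu/crivi/sni]
RET  ok
CALL keep.etch[p=/crislu/crivi/granel; c=grusar]
RET  created
CALL datewheel.stepdays[n=-331]
RET  2001-05-28
CALL keep.scanf[p=/mubiko/prelur]
RET  ToolError: not found
CALL datewheel.pin[d=2168-12-30]
RET  2168-12-30
CALL keep.rehome[s=/crislu/crivi/snivo_eb; d=/crislu/crivi/sni/wase]
RET  ok
CALL datewheel.closeout[]
RET  2168-12-31
CALL datewheel.pin[d=@prev]
RET  2168-12-31
CALL datewheel.pin[d=1746-06-13]
RET  1746-06-13
CALL keep.dig[p=/mene/ketupl]
RET  ToolError: no parent
CALL keep.dig[p=/flebu]
RET  ok

Answer: 2001-05-28


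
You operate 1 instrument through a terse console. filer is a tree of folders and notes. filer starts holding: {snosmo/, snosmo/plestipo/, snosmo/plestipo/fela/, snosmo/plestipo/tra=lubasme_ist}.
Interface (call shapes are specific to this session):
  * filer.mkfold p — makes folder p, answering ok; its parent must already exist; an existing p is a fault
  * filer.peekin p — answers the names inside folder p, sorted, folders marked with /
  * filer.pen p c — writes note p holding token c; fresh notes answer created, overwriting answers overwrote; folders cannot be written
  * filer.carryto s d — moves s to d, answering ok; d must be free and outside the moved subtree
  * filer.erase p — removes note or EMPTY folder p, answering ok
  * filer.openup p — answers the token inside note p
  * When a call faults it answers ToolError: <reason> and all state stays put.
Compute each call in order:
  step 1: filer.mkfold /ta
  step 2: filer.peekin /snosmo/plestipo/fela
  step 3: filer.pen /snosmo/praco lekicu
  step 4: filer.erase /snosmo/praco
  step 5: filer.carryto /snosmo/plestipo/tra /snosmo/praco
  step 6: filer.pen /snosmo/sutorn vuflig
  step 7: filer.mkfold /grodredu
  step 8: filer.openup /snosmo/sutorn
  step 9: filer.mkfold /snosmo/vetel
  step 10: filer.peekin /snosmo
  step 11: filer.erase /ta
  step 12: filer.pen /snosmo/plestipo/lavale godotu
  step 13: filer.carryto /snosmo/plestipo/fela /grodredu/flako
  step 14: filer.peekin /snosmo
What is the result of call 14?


Answer: [plestipo/, praco, sutorn, vetel/]

Derivation:
% 1. filer.mkfold(p→/ta) ~> ok
% 2. filer.peekin(p→/snosmo/plestipo/fela) ~> []
% 3. filer.pen(p→/snosmo/praco, c→lekicu) ~> created
% 4. filer.erase(p→/snosmo/praco) ~> ok
% 5. filer.carryto(s→/snosmo/plestipo/tra, d→/snosmo/praco) ~> ok
% 6. filer.pen(p→/snosmo/sutorn, c→vuflig) ~> created
% 7. filer.mkfold(p→/grodredu) ~> ok
% 8. filer.openup(p→/snosmo/sutorn) ~> vuflig
% 9. filer.mkfold(p→/snosmo/vetel) ~> ok
% 10. filer.peekin(p→/snosmo) ~> [plestipo/, praco, sutorn, vetel/]
% 11. filer.erase(p→/ta) ~> ok
% 12. filer.pen(p→/snosmo/plestipo/lavale, c→godotu) ~> created
% 13. filer.carryto(s→/snosmo/plestipo/fela, d→/grodredu/flako) ~> ok
% 14. filer.peekin(p→/snosmo) ~> [plestipo/, praco, sutorn, vetel/]


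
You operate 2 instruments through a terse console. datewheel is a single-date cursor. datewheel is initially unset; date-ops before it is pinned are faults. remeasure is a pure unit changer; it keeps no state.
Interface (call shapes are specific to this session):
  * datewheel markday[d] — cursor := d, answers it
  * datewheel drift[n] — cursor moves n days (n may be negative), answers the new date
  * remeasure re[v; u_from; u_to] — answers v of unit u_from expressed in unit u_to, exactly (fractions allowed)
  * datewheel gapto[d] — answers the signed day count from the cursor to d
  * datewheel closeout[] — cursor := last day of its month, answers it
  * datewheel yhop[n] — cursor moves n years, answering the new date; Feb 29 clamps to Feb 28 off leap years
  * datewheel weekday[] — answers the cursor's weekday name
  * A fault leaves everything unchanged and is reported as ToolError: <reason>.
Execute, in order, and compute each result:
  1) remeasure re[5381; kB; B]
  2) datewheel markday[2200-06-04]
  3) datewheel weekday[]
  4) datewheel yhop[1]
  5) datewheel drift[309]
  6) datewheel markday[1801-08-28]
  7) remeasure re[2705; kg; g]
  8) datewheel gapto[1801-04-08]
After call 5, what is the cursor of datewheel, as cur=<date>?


Answer: cur=2202-04-09

Derivation:
// remeasure re(v→5381, u_from→kB, u_to→B) -> 5381000
// datewheel markday(d→2200-06-04) -> 2200-06-04
// datewheel weekday() -> Wednesday
// datewheel yhop(n→1) -> 2201-06-04
// datewheel drift(n→309) -> 2202-04-09
// datewheel markday(d→1801-08-28) -> 1801-08-28
// remeasure re(v→2705, u_from→kg, u_to→g) -> 2705000
// datewheel gapto(d→1801-04-08) -> -142


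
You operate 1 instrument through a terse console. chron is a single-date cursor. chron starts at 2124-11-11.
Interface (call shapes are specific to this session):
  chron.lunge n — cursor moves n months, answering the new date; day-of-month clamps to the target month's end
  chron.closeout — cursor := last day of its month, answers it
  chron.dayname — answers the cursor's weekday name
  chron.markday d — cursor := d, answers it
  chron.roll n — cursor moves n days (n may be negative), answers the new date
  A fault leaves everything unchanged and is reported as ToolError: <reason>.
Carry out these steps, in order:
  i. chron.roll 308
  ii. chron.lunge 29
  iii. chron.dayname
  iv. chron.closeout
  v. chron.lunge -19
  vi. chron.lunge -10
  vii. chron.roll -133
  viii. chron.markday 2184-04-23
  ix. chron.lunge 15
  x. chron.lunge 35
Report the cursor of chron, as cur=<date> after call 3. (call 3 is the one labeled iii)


~$ chron.roll n→308
:: 2125-09-15
~$ chron.lunge n→29
:: 2128-02-15
~$ chron.dayname
:: Sunday
~$ chron.closeout
:: 2128-02-29
~$ chron.lunge n→-19
:: 2126-07-29
~$ chron.lunge n→-10
:: 2125-09-29
~$ chron.roll n→-133
:: 2125-05-19
~$ chron.markday d→2184-04-23
:: 2184-04-23
~$ chron.lunge n→15
:: 2185-07-23
~$ chron.lunge n→35
:: 2188-06-23

Answer: cur=2128-02-15


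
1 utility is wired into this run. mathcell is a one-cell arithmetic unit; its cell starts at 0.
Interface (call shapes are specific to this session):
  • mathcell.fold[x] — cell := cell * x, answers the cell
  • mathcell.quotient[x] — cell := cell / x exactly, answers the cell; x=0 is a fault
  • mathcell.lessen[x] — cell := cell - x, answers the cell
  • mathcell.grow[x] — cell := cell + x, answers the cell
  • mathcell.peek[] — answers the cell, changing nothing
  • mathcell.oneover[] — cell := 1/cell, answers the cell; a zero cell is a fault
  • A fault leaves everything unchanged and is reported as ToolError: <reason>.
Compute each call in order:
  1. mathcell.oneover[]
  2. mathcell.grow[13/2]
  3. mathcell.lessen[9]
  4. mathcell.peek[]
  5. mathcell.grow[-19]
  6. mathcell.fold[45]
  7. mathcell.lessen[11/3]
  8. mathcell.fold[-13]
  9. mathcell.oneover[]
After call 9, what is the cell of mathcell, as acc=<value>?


% mathcell.oneover() ~> ToolError: reciprocal of zero
% mathcell.grow(x: 13/2) ~> 13/2
% mathcell.lessen(x: 9) ~> -5/2
% mathcell.peek() ~> -5/2
% mathcell.grow(x: -19) ~> -43/2
% mathcell.fold(x: 45) ~> -1935/2
% mathcell.lessen(x: 11/3) ~> -5827/6
% mathcell.fold(x: -13) ~> 75751/6
% mathcell.oneover() ~> 6/75751

Answer: acc=6/75751


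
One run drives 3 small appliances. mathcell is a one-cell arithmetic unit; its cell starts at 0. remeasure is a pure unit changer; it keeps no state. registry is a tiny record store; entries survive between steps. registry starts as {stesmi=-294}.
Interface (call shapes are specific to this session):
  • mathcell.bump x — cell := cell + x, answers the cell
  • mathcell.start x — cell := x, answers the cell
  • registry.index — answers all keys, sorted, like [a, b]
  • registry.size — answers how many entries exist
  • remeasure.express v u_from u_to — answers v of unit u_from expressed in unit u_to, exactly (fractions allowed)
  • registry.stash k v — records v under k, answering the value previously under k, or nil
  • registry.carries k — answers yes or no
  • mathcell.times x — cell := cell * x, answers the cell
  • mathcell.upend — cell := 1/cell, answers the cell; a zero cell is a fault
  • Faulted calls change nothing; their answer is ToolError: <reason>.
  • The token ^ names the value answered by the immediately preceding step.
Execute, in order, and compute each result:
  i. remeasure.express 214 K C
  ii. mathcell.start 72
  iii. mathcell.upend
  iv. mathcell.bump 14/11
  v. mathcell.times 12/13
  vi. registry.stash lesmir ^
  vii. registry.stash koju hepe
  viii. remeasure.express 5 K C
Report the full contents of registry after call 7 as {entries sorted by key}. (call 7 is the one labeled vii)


Answer: {koju=hepe, lesmir=1019/858, stesmi=-294}

Derivation:
~$ express v→214 u_from→K u_to→C
[out] -1183/20
~$ start x→72
[out] 72
~$ upend
[out] 1/72
~$ bump x→14/11
[out] 1019/792
~$ times x→12/13
[out] 1019/858
~$ stash k→lesmir v→^
[out] nil
~$ stash k→koju v→hepe
[out] nil
~$ express v→5 u_from→K u_to→C
[out] -5363/20


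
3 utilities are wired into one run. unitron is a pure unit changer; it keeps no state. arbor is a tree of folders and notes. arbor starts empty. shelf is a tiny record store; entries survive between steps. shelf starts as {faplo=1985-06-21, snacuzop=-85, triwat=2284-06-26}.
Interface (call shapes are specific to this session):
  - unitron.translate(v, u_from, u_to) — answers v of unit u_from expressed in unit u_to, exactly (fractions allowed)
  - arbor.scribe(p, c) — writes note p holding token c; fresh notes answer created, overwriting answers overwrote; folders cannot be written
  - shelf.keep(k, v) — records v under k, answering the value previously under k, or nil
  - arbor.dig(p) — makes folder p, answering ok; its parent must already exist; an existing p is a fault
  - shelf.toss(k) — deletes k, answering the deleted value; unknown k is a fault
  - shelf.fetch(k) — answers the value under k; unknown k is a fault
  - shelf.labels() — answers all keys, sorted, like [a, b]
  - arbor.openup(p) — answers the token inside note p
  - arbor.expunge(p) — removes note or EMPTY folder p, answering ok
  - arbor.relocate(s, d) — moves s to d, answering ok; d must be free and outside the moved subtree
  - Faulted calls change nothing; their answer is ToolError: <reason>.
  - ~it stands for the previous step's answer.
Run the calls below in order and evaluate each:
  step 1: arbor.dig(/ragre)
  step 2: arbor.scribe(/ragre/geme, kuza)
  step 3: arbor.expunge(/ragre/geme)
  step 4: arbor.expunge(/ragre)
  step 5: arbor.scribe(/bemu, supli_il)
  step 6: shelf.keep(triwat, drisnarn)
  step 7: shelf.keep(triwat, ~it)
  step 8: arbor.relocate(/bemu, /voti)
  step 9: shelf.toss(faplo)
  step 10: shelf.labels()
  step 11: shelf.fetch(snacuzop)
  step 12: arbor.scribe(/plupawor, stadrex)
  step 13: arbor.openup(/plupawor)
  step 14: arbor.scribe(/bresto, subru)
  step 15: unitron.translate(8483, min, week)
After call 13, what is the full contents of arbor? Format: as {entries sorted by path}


Answer: {plupawor=stadrex, voti=supli_il}

Derivation:
> dig p→/ragre
= ok
> scribe p→/ragre/geme c→kuza
= created
> expunge p→/ragre/geme
= ok
> expunge p→/ragre
= ok
> scribe p→/bemu c→supli_il
= created
> keep k→triwat v→drisnarn
= 2284-06-26
> keep k→triwat v→~it
= drisnarn
> relocate s→/bemu d→/voti
= ok
> toss k→faplo
= 1985-06-21
> labels
= [snacuzop, triwat]
> fetch k→snacuzop
= -85
> scribe p→/plupawor c→stadrex
= created
> openup p→/plupawor
= stadrex
> scribe p→/bresto c→subru
= created
> translate v→8483 u_from→min u_to→week
= 8483/10080


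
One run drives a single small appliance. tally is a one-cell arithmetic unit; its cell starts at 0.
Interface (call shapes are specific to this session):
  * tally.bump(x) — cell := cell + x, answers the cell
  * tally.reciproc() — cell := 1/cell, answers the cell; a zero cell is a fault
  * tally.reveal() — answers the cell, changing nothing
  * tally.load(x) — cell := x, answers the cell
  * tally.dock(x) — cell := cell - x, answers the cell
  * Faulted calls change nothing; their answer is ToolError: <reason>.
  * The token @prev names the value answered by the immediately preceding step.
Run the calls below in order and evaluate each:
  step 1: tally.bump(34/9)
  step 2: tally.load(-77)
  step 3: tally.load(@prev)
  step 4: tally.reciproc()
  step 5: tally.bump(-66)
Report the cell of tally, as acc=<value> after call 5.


% tally.bump(x→34/9) : 34/9
% tally.load(x→-77) : -77
% tally.load(x→@prev) : -77
% tally.reciproc() : -1/77
% tally.bump(x→-66) : -5083/77

Answer: acc=-5083/77


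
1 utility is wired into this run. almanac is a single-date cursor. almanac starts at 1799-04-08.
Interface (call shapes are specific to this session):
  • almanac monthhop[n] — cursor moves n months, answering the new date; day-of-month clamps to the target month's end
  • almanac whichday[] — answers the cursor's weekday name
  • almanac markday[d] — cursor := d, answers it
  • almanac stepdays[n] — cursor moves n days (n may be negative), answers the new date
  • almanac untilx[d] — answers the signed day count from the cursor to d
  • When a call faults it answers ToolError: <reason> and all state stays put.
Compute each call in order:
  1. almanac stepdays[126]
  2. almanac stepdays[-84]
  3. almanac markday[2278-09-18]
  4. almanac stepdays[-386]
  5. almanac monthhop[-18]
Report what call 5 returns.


Answer: 2276-02-28

Derivation:
Invoking almanac stepdays using 126, yielding 1799-08-12.
I run almanac stepdays using -84, and observe 1799-05-20.
I use almanac markday using 2278-09-18: 2278-09-18.
I invoke almanac stepdays using -386: 2277-08-28.
I call almanac monthhop using -18, which returns 2276-02-28.


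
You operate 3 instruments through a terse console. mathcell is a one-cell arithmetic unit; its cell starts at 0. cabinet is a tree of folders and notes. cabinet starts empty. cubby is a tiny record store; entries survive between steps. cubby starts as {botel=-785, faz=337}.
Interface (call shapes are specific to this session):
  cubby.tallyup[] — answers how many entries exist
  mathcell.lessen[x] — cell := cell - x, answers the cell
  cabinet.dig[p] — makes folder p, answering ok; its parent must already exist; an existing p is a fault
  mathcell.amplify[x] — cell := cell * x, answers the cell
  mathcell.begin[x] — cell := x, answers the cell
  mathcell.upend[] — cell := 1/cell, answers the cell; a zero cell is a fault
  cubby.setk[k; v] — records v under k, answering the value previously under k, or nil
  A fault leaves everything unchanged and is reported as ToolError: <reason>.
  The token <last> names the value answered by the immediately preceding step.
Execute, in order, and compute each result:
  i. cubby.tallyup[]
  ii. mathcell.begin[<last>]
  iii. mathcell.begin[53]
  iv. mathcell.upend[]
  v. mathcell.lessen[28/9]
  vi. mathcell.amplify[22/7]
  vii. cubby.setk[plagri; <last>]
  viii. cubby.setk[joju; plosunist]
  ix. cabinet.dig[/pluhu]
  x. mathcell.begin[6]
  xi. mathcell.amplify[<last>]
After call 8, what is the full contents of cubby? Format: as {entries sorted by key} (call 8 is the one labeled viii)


Answer: {botel=-785, faz=337, joju=plosunist, plagri=-32450/3339}

Derivation:
Step: cubby.tallyup[]
Result: 2
Step: mathcell.begin[x=<last>]
Result: 2
Step: mathcell.begin[x=53]
Result: 53
Step: mathcell.upend[]
Result: 1/53
Step: mathcell.lessen[x=28/9]
Result: -1475/477
Step: mathcell.amplify[x=22/7]
Result: -32450/3339
Step: cubby.setk[k=plagri; v=<last>]
Result: nil
Step: cubby.setk[k=joju; v=plosunist]
Result: nil
Step: cabinet.dig[p=/pluhu]
Result: ok
Step: mathcell.begin[x=6]
Result: 6
Step: mathcell.amplify[x=<last>]
Result: 36


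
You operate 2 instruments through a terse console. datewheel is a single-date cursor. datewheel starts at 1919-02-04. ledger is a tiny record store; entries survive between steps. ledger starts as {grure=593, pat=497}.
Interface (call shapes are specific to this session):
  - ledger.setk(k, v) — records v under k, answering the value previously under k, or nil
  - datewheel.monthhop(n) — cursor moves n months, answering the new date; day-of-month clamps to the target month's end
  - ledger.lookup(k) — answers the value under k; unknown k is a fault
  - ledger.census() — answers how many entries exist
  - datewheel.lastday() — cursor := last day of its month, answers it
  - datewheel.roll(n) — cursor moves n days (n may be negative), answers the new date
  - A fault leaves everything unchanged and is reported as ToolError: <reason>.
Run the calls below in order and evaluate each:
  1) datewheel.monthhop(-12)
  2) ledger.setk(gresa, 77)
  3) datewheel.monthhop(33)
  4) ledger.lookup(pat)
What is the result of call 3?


Do: monthhop[n=-12]
See: 1918-02-04
Do: setk[k=gresa; v=77]
See: nil
Do: monthhop[n=33]
See: 1920-11-04
Do: lookup[k=pat]
See: 497

Answer: 1920-11-04


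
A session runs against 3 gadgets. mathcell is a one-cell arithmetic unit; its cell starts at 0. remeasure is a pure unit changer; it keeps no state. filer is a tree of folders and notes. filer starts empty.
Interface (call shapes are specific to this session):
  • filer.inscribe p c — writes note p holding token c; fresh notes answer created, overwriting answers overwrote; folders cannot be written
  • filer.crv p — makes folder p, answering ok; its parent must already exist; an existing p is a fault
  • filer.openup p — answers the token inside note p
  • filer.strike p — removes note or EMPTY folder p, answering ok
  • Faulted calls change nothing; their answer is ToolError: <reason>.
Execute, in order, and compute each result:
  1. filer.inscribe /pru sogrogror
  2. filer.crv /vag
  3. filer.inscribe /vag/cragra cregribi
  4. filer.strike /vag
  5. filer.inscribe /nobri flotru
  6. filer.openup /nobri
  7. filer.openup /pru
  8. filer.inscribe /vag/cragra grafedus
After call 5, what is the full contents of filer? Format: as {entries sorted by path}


Answer: {nobri=flotru, pru=sogrogror, vag/, vag/cragra=cregribi}

Derivation:
Invoking filer.inscribe(/pru, sogrogror), and see created.
I use filer.crv(/vag), — result: ok.
Calling filer.inscribe(/vag/cragra, cregribi), → created.
I invoke filer.strike(/vag), — result: ToolError: not empty.
Next I call filer.inscribe(/nobri, flotru): created.
I use filer.openup(/nobri), giving flotru.
I invoke filer.openup(/pru), → sogrogror.
I invoke filer.inscribe(/vag/cragra, grafedus): overwrote.


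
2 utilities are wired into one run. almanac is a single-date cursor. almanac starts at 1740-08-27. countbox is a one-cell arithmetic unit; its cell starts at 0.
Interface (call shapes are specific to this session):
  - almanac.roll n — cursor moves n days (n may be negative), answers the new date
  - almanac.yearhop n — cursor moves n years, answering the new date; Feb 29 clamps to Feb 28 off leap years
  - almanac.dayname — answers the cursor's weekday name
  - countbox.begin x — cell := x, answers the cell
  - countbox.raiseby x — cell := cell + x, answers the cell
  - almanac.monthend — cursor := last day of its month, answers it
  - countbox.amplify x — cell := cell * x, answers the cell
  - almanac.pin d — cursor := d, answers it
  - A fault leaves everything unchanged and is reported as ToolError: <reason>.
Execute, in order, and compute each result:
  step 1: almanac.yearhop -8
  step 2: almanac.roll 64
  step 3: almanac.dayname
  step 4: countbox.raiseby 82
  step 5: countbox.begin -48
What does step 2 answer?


Answer: 1732-10-30

Derivation:
Invoking yearhop with n: -8, — result: 1732-08-27.
Invoking roll with n: 64, and observe 1732-10-30.
Next I call dayname, — result: Thursday.
Then raiseby with x: 82, and get 82.
Next I call begin with x: -48: -48.


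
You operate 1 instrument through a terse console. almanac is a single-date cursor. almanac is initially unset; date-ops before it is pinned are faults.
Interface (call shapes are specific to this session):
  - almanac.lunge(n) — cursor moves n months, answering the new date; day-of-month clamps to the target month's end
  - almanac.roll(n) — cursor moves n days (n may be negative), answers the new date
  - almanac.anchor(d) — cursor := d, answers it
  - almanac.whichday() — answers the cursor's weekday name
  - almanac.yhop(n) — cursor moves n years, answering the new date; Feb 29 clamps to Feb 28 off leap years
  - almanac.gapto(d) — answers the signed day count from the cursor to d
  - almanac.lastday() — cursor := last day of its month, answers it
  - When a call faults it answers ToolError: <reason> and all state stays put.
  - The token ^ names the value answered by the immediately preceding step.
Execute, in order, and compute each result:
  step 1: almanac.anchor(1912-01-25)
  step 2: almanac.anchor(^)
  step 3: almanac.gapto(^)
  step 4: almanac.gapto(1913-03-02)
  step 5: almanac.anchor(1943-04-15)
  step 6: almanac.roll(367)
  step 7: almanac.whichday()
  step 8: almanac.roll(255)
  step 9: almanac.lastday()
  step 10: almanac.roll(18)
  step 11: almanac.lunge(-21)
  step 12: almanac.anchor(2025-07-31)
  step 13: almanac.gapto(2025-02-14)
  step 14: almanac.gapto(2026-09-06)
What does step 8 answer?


$ almanac.anchor d='1912-01-25'
= 1912-01-25
$ almanac.anchor d='^'
= 1912-01-25
$ almanac.gapto d='^'
= 0
$ almanac.gapto d='1913-03-02'
= 402
$ almanac.anchor d='1943-04-15'
= 1943-04-15
$ almanac.roll n='367'
= 1944-04-16
$ almanac.whichday
= Sunday
$ almanac.roll n='255'
= 1944-12-27
$ almanac.lastday
= 1944-12-31
$ almanac.roll n='18'
= 1945-01-18
$ almanac.lunge n='-21'
= 1943-04-18
$ almanac.anchor d='2025-07-31'
= 2025-07-31
$ almanac.gapto d='2025-02-14'
= -167
$ almanac.gapto d='2026-09-06'
= 402

Answer: 1944-12-27


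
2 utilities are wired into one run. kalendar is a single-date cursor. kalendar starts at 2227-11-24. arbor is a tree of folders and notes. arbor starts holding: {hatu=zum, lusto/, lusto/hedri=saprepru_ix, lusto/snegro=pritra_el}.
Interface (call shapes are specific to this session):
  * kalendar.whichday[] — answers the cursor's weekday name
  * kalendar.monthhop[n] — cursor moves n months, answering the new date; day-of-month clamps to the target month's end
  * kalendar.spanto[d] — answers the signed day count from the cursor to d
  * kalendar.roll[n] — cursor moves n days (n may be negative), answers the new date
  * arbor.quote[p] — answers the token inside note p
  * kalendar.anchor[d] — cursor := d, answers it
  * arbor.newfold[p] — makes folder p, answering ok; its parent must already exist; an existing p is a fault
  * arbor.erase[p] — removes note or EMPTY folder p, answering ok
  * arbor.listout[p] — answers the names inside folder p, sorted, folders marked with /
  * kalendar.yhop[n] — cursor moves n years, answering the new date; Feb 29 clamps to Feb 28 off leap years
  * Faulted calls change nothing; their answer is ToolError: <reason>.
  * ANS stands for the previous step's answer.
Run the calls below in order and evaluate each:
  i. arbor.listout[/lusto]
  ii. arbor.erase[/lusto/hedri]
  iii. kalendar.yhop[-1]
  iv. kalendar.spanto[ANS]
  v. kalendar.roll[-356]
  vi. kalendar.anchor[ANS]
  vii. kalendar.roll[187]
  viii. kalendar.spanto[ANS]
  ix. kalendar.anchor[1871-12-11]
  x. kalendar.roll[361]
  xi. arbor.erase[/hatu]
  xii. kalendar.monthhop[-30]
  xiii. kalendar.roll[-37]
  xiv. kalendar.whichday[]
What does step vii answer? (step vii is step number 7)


==> arbor.listout(/lusto)
<== [hedri, snegro]
==> arbor.erase(/lusto/hedri)
<== ok
==> kalendar.yhop(-1)
<== 2226-11-24
==> kalendar.spanto(ANS)
<== 0
==> kalendar.roll(-356)
<== 2225-12-03
==> kalendar.anchor(ANS)
<== 2225-12-03
==> kalendar.roll(187)
<== 2226-06-08
==> kalendar.spanto(ANS)
<== 0
==> kalendar.anchor(1871-12-11)
<== 1871-12-11
==> kalendar.roll(361)
<== 1872-12-06
==> arbor.erase(/hatu)
<== ok
==> kalendar.monthhop(-30)
<== 1870-06-06
==> kalendar.roll(-37)
<== 1870-04-30
==> kalendar.whichday()
<== Saturday

Answer: 2226-06-08


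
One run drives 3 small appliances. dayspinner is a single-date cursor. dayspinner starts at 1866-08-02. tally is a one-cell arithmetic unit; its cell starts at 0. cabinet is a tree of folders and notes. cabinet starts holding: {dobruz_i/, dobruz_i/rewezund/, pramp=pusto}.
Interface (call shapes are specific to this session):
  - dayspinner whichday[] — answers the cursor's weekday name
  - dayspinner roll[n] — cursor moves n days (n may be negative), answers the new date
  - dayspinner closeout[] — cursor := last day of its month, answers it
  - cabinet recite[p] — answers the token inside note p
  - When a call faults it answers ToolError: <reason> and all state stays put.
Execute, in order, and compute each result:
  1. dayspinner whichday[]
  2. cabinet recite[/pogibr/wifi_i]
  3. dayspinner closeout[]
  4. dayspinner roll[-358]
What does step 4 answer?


-- 1. dayspinner whichday() ~> Thursday
-- 2. cabinet recite(p→/pogibr/wifi_i) ~> ToolError: not found
-- 3. dayspinner closeout() ~> 1866-08-31
-- 4. dayspinner roll(n→-358) ~> 1865-09-07

Answer: 1865-09-07


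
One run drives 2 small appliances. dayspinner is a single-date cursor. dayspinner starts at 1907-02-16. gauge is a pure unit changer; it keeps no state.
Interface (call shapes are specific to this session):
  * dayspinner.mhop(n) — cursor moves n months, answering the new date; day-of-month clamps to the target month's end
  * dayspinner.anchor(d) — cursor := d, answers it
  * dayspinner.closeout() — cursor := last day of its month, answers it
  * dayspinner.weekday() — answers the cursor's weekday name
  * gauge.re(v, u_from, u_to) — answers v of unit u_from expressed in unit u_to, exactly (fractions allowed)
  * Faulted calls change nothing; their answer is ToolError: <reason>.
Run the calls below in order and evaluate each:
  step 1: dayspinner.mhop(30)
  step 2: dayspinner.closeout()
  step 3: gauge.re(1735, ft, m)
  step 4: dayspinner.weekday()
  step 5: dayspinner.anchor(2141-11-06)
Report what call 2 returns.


Answer: 1909-08-31

Derivation:
I use dayspinner.mhop passing n=30, and get 1909-08-16.
Now I run dayspinner.closeout(), and observe 1909-08-31.
Next I call gauge.re passing v=1735, u_from=ft, u_to=m, yielding 132207/250.
Next I call dayspinner.weekday(), → Tuesday.
Next I call dayspinner.anchor passing d=2141-11-06, and get 2141-11-06.
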